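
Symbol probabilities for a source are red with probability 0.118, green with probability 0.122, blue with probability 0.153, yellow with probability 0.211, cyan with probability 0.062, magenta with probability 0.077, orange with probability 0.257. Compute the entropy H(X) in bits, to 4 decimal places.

H = −Σ pᵢ log₂ pᵢ.
−0.118·log₂(0.118) = 0.3638
−0.122·log₂(0.122) = 0.3703
−0.153·log₂(0.153) = 0.4144
−0.211·log₂(0.211) = 0.4736
−0.062·log₂(0.062) = 0.2487
−0.077·log₂(0.077) = 0.2848
−0.257·log₂(0.257) = 0.5038
Sum ≈ 2.6594 → 2.6594 bits.

2.6594 bits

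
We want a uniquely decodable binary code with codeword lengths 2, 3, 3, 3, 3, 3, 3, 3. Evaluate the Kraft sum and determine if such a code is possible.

1.125; no

With common denominator 2^3 = 8: Σ 2^(−ℓᵢ) = 2/8 + 1/8 + 1/8 + 1/8 + 1/8 + 1/8 + 1/8 + 1/8 = 9/8 = 1.125.
Kraft's inequality requires Σ ≤ 1; here Σ = 1.125 > 1, so no such prefix code exists.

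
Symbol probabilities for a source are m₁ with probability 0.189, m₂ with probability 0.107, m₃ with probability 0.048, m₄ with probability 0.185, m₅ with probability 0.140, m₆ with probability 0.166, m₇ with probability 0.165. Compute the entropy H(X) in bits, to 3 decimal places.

2.716 bits

H = −Σ pᵢ log₂ pᵢ.
−0.189·log₂(0.189) = 0.4543
−0.107·log₂(0.107) = 0.3450
−0.048·log₂(0.048) = 0.2103
−0.185·log₂(0.185) = 0.4504
−0.140·log₂(0.140) = 0.3971
−0.166·log₂(0.166) = 0.4301
−0.165·log₂(0.165) = 0.4289
Sum ≈ 2.7160 → 2.716 bits.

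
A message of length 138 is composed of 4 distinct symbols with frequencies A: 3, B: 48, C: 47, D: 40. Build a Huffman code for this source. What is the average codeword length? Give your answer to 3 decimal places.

Probabilities are the counts divided by 138.
Repeatedly combine the two least-probable nodes; the expected code length is the sum of the merged weights.
merge 1/46 + 20/69 → 43/138
merge 43/138 + 47/138 → 15/23
merge 8/23 + 15/23 → 1
L = 43/138 + 15/23 + 1 = 271/138 ≈ 1.964 bits/symbol.

1.964 bits/symbol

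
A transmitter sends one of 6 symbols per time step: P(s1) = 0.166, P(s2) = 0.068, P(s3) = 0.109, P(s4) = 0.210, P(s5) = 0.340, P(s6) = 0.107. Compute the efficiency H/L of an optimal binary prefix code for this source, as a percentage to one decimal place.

97.5%

Entropy H = −Σ p log₂ p ≈ 2.3893 bits.
Huffman merges: 17/250+107/1000→7/40; 109/1000+83/500→11/40; 7/40+21/100→77/200; 11/40+17/50→123/200; 77/200+123/200→1. L = 49/20 ≈ 2.4500.
Efficiency = H/L = 2.3893/2.4500 = 97.5%.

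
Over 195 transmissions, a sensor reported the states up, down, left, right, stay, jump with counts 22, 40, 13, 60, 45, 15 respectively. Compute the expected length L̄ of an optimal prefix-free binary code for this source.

2.4 bits/symbol

Probabilities are the counts divided by 195.
Repeatedly combine the two least-probable nodes; the expected code length is the sum of the merged weights.
merge 1/15 + 1/13 → 28/195
merge 22/195 + 28/195 → 10/39
merge 8/39 + 3/13 → 17/39
merge 10/39 + 4/13 → 22/39
merge 17/39 + 22/39 → 1
L = 28/195 + 10/39 + 17/39 + 22/39 + 1 = 12/5 = 2.4 bits/symbol.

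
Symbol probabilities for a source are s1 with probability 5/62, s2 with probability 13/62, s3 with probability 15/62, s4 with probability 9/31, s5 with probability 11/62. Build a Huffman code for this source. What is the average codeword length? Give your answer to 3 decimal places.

Repeatedly combine the two least-probable nodes; the expected code length is the sum of the merged weights.
merge 5/62 + 11/62 → 8/31
merge 13/62 + 15/62 → 14/31
merge 8/31 + 9/31 → 17/31
merge 14/31 + 17/31 → 1
L = 8/31 + 14/31 + 17/31 + 1 = 70/31 ≈ 2.258 bits/symbol.

2.258 bits/symbol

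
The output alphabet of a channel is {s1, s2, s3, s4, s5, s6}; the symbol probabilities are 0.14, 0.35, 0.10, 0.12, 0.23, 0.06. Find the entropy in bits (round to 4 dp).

2.3577 bits

H = −Σ pᵢ log₂ pᵢ.
−0.14·log₂(0.14) = 0.3971
−0.35·log₂(0.35) = 0.5301
−0.10·log₂(0.10) = 0.3322
−0.12·log₂(0.12) = 0.3671
−0.23·log₂(0.23) = 0.4877
−0.06·log₂(0.06) = 0.2435
Sum ≈ 2.3577 → 2.3577 bits.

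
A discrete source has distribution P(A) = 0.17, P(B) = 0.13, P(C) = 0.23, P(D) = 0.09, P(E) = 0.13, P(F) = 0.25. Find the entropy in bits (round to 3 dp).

2.500 bits

H = −Σ pᵢ log₂ pᵢ.
−0.17·log₂(0.17) = 0.4346
−0.13·log₂(0.13) = 0.3826
−0.23·log₂(0.23) = 0.4877
−0.09·log₂(0.09) = 0.3127
−0.13·log₂(0.13) = 0.3826
−0.25·log₂(0.25) = 0.5000
Sum ≈ 2.5002 → 2.500 bits.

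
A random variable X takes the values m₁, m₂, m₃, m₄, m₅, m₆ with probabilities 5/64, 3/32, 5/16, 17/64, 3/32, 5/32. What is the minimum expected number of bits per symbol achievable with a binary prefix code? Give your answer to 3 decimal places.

Repeatedly combine the two least-probable nodes; the expected code length is the sum of the merged weights.
merge 5/64 + 3/32 → 11/64
merge 3/32 + 5/32 → 1/4
merge 11/64 + 1/4 → 27/64
merge 17/64 + 5/16 → 37/64
merge 27/64 + 37/64 → 1
L = 11/64 + 1/4 + 27/64 + 37/64 + 1 = 155/64 ≈ 2.422 bits/symbol.

2.422 bits/symbol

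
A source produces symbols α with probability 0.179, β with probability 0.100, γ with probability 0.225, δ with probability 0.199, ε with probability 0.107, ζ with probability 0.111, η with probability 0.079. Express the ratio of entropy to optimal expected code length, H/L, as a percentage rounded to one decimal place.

Entropy H = −Σ p log₂ p ≈ 2.7105 bits.
Huffman merges: 79/1000+1/10→179/1000; 107/1000+111/1000→109/500; 179/1000+179/1000→179/500; 199/1000+109/500→417/1000; 9/40+179/500→583/1000; 417/1000+583/1000→1. L = 551/200 ≈ 2.7550.
Efficiency = H/L = 2.7105/2.7550 = 98.4%.

98.4%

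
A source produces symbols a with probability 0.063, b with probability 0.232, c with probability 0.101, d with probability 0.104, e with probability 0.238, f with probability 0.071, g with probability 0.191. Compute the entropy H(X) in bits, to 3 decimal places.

H = −Σ pᵢ log₂ pᵢ.
−0.063·log₂(0.063) = 0.2513
−0.232·log₂(0.232) = 0.4890
−0.101·log₂(0.101) = 0.3341
−0.104·log₂(0.104) = 0.3396
−0.238·log₂(0.238) = 0.4929
−0.071·log₂(0.071) = 0.2709
−0.191·log₂(0.191) = 0.4562
Sum ≈ 2.6340 → 2.634 bits.

2.634 bits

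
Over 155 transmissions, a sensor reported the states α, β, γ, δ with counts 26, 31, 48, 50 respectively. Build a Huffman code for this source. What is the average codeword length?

2 bits/symbol

Probabilities are the counts divided by 155.
Repeatedly combine the two least-probable nodes; the expected code length is the sum of the merged weights.
merge 26/155 + 1/5 → 57/155
merge 48/155 + 10/31 → 98/155
merge 57/155 + 98/155 → 1
L = 57/155 + 98/155 + 1 = 2 bits/symbol.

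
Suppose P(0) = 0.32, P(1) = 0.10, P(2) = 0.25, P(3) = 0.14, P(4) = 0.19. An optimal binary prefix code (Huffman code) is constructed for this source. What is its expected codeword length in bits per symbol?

Repeatedly combine the two least-probable nodes; the expected code length is the sum of the merged weights.
merge 1/10 + 7/50 → 6/25
merge 19/100 + 6/25 → 43/100
merge 1/4 + 8/25 → 57/100
merge 43/100 + 57/100 → 1
L = 6/25 + 43/100 + 57/100 + 1 = 56/25 = 2.24 bits/symbol.

2.24 bits/symbol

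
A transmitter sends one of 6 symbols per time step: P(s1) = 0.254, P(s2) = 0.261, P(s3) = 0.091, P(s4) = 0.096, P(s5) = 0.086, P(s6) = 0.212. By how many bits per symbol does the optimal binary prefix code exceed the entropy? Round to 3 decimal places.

0.024 bits

Entropy H = −Σ p log₂ p ≈ 2.4260 bits.
Huffman merges: 43/500+91/1000→177/1000; 12/125+177/1000→273/1000; 53/250+127/500→233/500; 261/1000+273/1000→267/500; 233/500+267/500→1. L = 49/20 ≈ 2.4500.
L − H = 2.4500 − 2.4260 = 0.024 bits.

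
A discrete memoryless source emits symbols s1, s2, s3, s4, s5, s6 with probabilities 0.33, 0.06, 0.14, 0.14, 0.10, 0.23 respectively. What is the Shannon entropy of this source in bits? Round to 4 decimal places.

H = −Σ pᵢ log₂ pᵢ.
−0.33·log₂(0.33) = 0.5278
−0.06·log₂(0.06) = 0.2435
−0.14·log₂(0.14) = 0.3971
−0.14·log₂(0.14) = 0.3971
−0.10·log₂(0.10) = 0.3322
−0.23·log₂(0.23) = 0.4877
Sum ≈ 2.3854 → 2.3854 bits.

2.3854 bits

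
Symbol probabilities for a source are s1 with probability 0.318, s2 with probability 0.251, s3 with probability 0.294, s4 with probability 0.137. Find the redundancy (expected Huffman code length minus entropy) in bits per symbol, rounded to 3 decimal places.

Entropy H = −Σ p log₂ p ≈ 1.9383 bits.
Huffman merges: 137/1000+251/1000→97/250; 147/500+159/500→153/250; 97/250+153/250→1. L = 2 ≈ 2.0000.
L − H = 2.0000 − 1.9383 = 0.062 bits.

0.062 bits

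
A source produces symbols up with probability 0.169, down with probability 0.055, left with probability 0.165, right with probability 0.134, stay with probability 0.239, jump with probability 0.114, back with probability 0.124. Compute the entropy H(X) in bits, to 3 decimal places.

2.705 bits

H = −Σ pᵢ log₂ pᵢ.
−0.169·log₂(0.169) = 0.4335
−0.055·log₂(0.055) = 0.2301
−0.165·log₂(0.165) = 0.4289
−0.134·log₂(0.134) = 0.3886
−0.239·log₂(0.239) = 0.4935
−0.114·log₂(0.114) = 0.3571
−0.124·log₂(0.124) = 0.3734
Sum ≈ 2.7052 → 2.705 bits.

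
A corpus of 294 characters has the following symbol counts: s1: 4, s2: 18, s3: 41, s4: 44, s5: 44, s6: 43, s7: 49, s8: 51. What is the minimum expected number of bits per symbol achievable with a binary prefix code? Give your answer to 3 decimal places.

2.901 bits/symbol

Probabilities are the counts divided by 294.
Repeatedly combine the two least-probable nodes; the expected code length is the sum of the merged weights.
merge 2/147 + 3/49 → 11/147
merge 11/147 + 41/294 → 3/14
merge 43/294 + 22/147 → 29/98
merge 22/147 + 1/6 → 31/98
merge 17/98 + 3/14 → 19/49
merge 29/98 + 31/98 → 30/49
merge 19/49 + 30/49 → 1
L = 11/147 + 3/14 + 29/98 + 31/98 + 19/49 + 30/49 + 1 = 853/294 ≈ 2.901 bits/symbol.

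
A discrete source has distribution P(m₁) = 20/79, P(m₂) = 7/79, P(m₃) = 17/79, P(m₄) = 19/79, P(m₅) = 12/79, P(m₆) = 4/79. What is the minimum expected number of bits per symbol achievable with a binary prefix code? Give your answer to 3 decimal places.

2.430 bits/symbol

Repeatedly combine the two least-probable nodes; the expected code length is the sum of the merged weights.
merge 4/79 + 7/79 → 11/79
merge 11/79 + 12/79 → 23/79
merge 17/79 + 19/79 → 36/79
merge 20/79 + 23/79 → 43/79
merge 36/79 + 43/79 → 1
L = 11/79 + 23/79 + 36/79 + 43/79 + 1 = 192/79 ≈ 2.430 bits/symbol.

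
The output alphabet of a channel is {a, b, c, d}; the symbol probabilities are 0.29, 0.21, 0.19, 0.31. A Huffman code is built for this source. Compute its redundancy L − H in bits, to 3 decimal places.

0.030 bits

Entropy H = −Σ p log₂ p ≈ 1.9697 bits.
Huffman merges: 19/100+21/100→2/5; 29/100+31/100→3/5; 2/5+3/5→1. L = 2 ≈ 2.0000.
L − H = 2.0000 − 1.9697 = 0.030 bits.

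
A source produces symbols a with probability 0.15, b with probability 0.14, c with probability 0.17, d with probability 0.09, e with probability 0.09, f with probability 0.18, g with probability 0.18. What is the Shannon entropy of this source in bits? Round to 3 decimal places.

2.758 bits

H = −Σ pᵢ log₂ pᵢ.
−0.15·log₂(0.15) = 0.4105
−0.14·log₂(0.14) = 0.3971
−0.17·log₂(0.17) = 0.4346
−0.09·log₂(0.09) = 0.3127
−0.09·log₂(0.09) = 0.3127
−0.18·log₂(0.18) = 0.4453
−0.18·log₂(0.18) = 0.4453
Sum ≈ 2.7582 → 2.758 bits.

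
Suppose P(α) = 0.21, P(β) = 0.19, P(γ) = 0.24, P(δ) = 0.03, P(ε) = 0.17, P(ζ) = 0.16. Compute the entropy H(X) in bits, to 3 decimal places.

2.432 bits

H = −Σ pᵢ log₂ pᵢ.
−0.21·log₂(0.21) = 0.4728
−0.19·log₂(0.19) = 0.4552
−0.24·log₂(0.24) = 0.4941
−0.03·log₂(0.03) = 0.1518
−0.17·log₂(0.17) = 0.4346
−0.16·log₂(0.16) = 0.4230
Sum ≈ 2.4316 → 2.432 bits.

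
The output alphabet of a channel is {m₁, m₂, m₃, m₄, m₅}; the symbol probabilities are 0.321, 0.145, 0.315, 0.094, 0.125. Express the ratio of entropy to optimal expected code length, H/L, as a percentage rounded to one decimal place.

96.9%

Entropy H = −Σ p log₂ p ≈ 2.1508 bits.
Huffman merges: 47/500+1/8→219/1000; 29/200+219/1000→91/250; 63/200+321/1000→159/250; 91/250+159/250→1. L = 2219/1000 ≈ 2.2190.
Efficiency = H/L = 2.1508/2.2190 = 96.9%.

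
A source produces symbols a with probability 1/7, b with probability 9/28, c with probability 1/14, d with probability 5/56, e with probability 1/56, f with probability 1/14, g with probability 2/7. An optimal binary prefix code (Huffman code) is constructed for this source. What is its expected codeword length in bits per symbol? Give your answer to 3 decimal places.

Repeatedly combine the two least-probable nodes; the expected code length is the sum of the merged weights.
merge 1/56 + 1/14 → 5/56
merge 1/14 + 5/56 → 9/56
merge 5/56 + 1/7 → 13/56
merge 9/56 + 13/56 → 11/28
merge 2/7 + 9/28 → 17/28
merge 11/28 + 17/28 → 1
L = 5/56 + 9/56 + 13/56 + 11/28 + 17/28 + 1 = 139/56 ≈ 2.482 bits/symbol.

2.482 bits/symbol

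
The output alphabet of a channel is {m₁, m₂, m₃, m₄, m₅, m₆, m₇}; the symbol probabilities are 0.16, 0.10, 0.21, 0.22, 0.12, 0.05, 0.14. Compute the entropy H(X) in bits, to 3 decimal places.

2.689 bits

H = −Σ pᵢ log₂ pᵢ.
−0.16·log₂(0.16) = 0.4230
−0.10·log₂(0.10) = 0.3322
−0.21·log₂(0.21) = 0.4728
−0.22·log₂(0.22) = 0.4806
−0.12·log₂(0.12) = 0.3671
−0.05·log₂(0.05) = 0.2161
−0.14·log₂(0.14) = 0.3971
Sum ≈ 2.6889 → 2.689 bits.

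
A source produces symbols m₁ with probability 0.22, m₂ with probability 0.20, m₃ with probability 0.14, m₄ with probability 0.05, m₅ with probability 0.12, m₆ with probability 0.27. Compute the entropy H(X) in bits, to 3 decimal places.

H = −Σ pᵢ log₂ pᵢ.
−0.22·log₂(0.22) = 0.4806
−0.20·log₂(0.20) = 0.4644
−0.14·log₂(0.14) = 0.3971
−0.05·log₂(0.05) = 0.2161
−0.12·log₂(0.12) = 0.3671
−0.27·log₂(0.27) = 0.5100
Sum ≈ 2.4353 → 2.435 bits.

2.435 bits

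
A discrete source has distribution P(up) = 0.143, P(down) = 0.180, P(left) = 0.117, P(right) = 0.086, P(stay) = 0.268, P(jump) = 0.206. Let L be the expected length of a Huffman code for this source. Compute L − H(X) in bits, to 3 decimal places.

0.034 bits

Entropy H = −Σ p log₂ p ≈ 2.4918 bits.
Huffman merges: 43/500+117/1000→203/1000; 143/1000+9/50→323/1000; 203/1000+103/500→409/1000; 67/250+323/1000→591/1000; 409/1000+591/1000→1. L = 1263/500 ≈ 2.5260.
L − H = 2.5260 − 2.4918 = 0.034 bits.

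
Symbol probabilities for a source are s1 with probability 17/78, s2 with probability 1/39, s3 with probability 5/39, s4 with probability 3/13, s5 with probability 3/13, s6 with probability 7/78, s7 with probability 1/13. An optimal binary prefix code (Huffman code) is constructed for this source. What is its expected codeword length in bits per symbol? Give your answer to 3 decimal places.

Repeatedly combine the two least-probable nodes; the expected code length is the sum of the merged weights.
merge 1/39 + 1/13 → 4/39
merge 7/78 + 4/39 → 5/26
merge 5/39 + 5/26 → 25/78
merge 17/78 + 3/13 → 35/78
merge 3/13 + 25/78 → 43/78
merge 35/78 + 43/78 → 1
L = 4/39 + 5/26 + 25/78 + 35/78 + 43/78 + 1 = 34/13 ≈ 2.615 bits/symbol.

2.615 bits/symbol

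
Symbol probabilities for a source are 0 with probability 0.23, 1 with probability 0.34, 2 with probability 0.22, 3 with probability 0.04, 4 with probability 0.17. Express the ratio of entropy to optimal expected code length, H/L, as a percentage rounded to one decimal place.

Entropy H = −Σ p log₂ p ≈ 2.1178 bits.
Huffman merges: 1/25+17/100→21/100; 21/100+11/50→43/100; 23/100+17/50→57/100; 43/100+57/100→1. L = 221/100 ≈ 2.2100.
Efficiency = H/L = 2.1178/2.2100 = 95.8%.

95.8%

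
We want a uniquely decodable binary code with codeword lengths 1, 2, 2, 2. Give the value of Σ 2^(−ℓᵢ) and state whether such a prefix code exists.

With common denominator 2^2 = 4: Σ 2^(−ℓᵢ) = 2/4 + 1/4 + 1/4 + 1/4 = 5/4 = 1.25.
Kraft's inequality requires Σ ≤ 1; here Σ = 1.25 > 1, so no such prefix code exists.

1.25; no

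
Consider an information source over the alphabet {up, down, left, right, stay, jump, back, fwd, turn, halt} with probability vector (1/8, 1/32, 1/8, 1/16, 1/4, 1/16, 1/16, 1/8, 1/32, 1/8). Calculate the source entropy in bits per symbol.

3.0625 bits

Each probability is a power of 1/2, so log₂(1/p) is an integer.
H = Σ p·log₂(1/p) = 1/8·3 + 1/32·5 + 1/8·3 + 1/16·4 + 1/4·2 + 1/16·4 + 1/16·4 + 1/8·3 + 1/32·5 + 1/8·3 = 3.0625 bits.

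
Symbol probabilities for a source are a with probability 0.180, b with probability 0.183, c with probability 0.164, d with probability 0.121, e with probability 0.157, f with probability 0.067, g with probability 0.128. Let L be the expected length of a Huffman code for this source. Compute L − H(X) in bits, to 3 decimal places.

0.067 bits

Entropy H = −Σ p log₂ p ≈ 2.7504 bits.
Huffman merges: 67/1000+121/1000→47/250; 16/125+157/1000→57/200; 41/250+9/50→43/125; 183/1000+47/250→371/1000; 57/200+43/125→629/1000; 371/1000+629/1000→1. L = 2817/1000 ≈ 2.8170.
L − H = 2.8170 − 2.7504 = 0.067 bits.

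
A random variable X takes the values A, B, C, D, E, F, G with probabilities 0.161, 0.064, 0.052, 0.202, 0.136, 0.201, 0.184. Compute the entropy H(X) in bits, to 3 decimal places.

H = −Σ pᵢ log₂ pᵢ.
−0.161·log₂(0.161) = 0.4242
−0.064·log₂(0.064) = 0.2538
−0.052·log₂(0.052) = 0.2218
−0.202·log₂(0.202) = 0.4661
−0.136·log₂(0.136) = 0.3915
−0.201·log₂(0.201) = 0.4653
−0.184·log₂(0.184) = 0.4494
Sum ≈ 2.6720 → 2.672 bits.

2.672 bits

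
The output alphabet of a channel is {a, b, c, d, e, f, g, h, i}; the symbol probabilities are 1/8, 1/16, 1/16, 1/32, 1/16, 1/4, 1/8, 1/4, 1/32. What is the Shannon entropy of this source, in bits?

2.8125 bits

Each probability is a power of 1/2, so log₂(1/p) is an integer.
H = Σ p·log₂(1/p) = 1/8·3 + 1/16·4 + 1/16·4 + 1/32·5 + 1/16·4 + 1/4·2 + 1/8·3 + 1/4·2 + 1/32·5 = 2.8125 bits.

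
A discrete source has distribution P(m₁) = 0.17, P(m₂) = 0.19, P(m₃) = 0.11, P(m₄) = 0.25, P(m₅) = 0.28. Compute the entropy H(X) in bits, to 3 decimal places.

2.254 bits

H = −Σ pᵢ log₂ pᵢ.
−0.17·log₂(0.17) = 0.4346
−0.19·log₂(0.19) = 0.4552
−0.11·log₂(0.11) = 0.3503
−0.25·log₂(0.25) = 0.5000
−0.28·log₂(0.28) = 0.5142
Sum ≈ 2.2543 → 2.254 bits.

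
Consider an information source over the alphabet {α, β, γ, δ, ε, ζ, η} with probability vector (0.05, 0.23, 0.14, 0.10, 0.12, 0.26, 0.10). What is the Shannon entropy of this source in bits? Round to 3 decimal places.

2.638 bits

H = −Σ pᵢ log₂ pᵢ.
−0.05·log₂(0.05) = 0.2161
−0.23·log₂(0.23) = 0.4877
−0.14·log₂(0.14) = 0.3971
−0.10·log₂(0.10) = 0.3322
−0.12·log₂(0.12) = 0.3671
−0.26·log₂(0.26) = 0.5053
−0.10·log₂(0.10) = 0.3322
Sum ≈ 2.6376 → 2.638 bits.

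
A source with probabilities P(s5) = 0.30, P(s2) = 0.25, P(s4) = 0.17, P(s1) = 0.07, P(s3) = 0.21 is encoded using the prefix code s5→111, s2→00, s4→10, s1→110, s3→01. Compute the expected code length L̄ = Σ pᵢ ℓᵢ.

2.37 bits/symbol

L̄ = Σ pᵢ·ℓᵢ = 0.30·3 + 0.25·2 + 0.17·2 + 0.07·3 + 0.21·2 = 2.37 bits/symbol.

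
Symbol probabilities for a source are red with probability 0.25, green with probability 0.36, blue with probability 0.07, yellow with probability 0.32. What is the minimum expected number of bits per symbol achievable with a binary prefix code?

Repeatedly combine the two least-probable nodes; the expected code length is the sum of the merged weights.
merge 7/100 + 1/4 → 8/25
merge 8/25 + 8/25 → 16/25
merge 9/25 + 16/25 → 1
L = 8/25 + 16/25 + 1 = 49/25 = 1.96 bits/symbol.

1.96 bits/symbol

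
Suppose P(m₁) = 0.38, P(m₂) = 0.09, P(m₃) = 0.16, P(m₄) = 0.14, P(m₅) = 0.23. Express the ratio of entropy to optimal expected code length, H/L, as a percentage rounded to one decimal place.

Entropy H = −Σ p log₂ p ≈ 2.1509 bits.
Huffman merges: 9/100+7/50→23/100; 4/25+23/100→39/100; 23/100+19/50→61/100; 39/100+61/100→1. L = 223/100 ≈ 2.2300.
Efficiency = H/L = 2.1509/2.2300 = 96.5%.

96.5%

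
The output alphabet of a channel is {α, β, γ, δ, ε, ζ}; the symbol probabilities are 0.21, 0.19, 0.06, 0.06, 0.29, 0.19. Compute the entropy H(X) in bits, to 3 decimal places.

H = −Σ pᵢ log₂ pᵢ.
−0.21·log₂(0.21) = 0.4728
−0.19·log₂(0.19) = 0.4552
−0.06·log₂(0.06) = 0.2435
−0.06·log₂(0.06) = 0.2435
−0.29·log₂(0.29) = 0.5179
−0.19·log₂(0.19) = 0.4552
Sum ≈ 2.3882 → 2.388 bits.

2.388 bits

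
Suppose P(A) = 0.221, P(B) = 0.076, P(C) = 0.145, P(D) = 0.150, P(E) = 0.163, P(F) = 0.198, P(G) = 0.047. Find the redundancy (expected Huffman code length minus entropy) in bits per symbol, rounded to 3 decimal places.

Entropy H = −Σ p log₂ p ≈ 2.6749 bits.
Huffman merges: 47/1000+19/250→123/1000; 123/1000+29/200→67/250; 3/20+163/1000→313/1000; 99/500+221/1000→419/1000; 67/250+313/1000→581/1000; 419/1000+581/1000→1. L = 338/125 ≈ 2.7040.
L − H = 2.7040 − 2.6749 = 0.029 bits.

0.029 bits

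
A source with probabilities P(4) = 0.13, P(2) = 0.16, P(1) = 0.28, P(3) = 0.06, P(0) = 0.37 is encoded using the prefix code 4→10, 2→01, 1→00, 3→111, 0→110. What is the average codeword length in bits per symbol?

L̄ = Σ pᵢ·ℓᵢ = 0.13·2 + 0.16·2 + 0.28·2 + 0.06·3 + 0.37·3 = 2.43 bits/symbol.

2.43 bits/symbol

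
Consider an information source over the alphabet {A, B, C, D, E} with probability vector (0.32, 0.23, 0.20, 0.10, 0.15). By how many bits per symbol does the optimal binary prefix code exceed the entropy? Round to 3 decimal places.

0.029 bits

Entropy H = −Σ p log₂ p ≈ 2.2208 bits.
Huffman merges: 1/10+3/20→1/4; 1/5+23/100→43/100; 1/4+8/25→57/100; 43/100+57/100→1. L = 9/4 ≈ 2.2500.
L − H = 2.2500 − 2.2208 = 0.029 bits.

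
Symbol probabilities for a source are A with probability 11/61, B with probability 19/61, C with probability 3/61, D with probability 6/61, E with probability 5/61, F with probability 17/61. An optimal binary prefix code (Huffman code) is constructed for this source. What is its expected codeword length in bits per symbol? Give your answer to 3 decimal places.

2.361 bits/symbol

Repeatedly combine the two least-probable nodes; the expected code length is the sum of the merged weights.
merge 3/61 + 5/61 → 8/61
merge 6/61 + 8/61 → 14/61
merge 11/61 + 14/61 → 25/61
merge 17/61 + 19/61 → 36/61
merge 25/61 + 36/61 → 1
L = 8/61 + 14/61 + 25/61 + 36/61 + 1 = 144/61 ≈ 2.361 bits/symbol.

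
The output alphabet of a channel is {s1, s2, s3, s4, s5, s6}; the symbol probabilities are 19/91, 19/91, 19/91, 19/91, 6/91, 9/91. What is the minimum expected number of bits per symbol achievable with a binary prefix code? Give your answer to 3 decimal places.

Repeatedly combine the two least-probable nodes; the expected code length is the sum of the merged weights.
merge 6/91 + 9/91 → 15/91
merge 15/91 + 19/91 → 34/91
merge 19/91 + 19/91 → 38/91
merge 19/91 + 34/91 → 53/91
merge 38/91 + 53/91 → 1
L = 15/91 + 34/91 + 38/91 + 53/91 + 1 = 33/13 ≈ 2.538 bits/symbol.

2.538 bits/symbol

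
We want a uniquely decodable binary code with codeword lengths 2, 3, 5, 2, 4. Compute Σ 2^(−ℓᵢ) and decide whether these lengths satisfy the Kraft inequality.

With common denominator 2^5 = 32: Σ 2^(−ℓᵢ) = 8/32 + 4/32 + 1/32 + 8/32 + 2/32 = 23/32 = 0.71875.
Kraft's inequality requires Σ ≤ 1; here Σ = 0.71875 ≤ 1, so such a prefix code exists.

0.71875; yes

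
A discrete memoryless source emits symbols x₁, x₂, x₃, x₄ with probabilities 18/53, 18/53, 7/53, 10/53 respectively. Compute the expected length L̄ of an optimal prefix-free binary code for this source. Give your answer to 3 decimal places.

1.981 bits/symbol

Repeatedly combine the two least-probable nodes; the expected code length is the sum of the merged weights.
merge 7/53 + 10/53 → 17/53
merge 17/53 + 18/53 → 35/53
merge 18/53 + 35/53 → 1
L = 17/53 + 35/53 + 1 = 105/53 ≈ 1.981 bits/symbol.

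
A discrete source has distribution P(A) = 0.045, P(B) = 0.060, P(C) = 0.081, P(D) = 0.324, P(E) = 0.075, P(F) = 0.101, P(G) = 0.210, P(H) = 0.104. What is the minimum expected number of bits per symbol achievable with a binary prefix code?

Repeatedly combine the two least-probable nodes; the expected code length is the sum of the merged weights.
merge 9/200 + 3/50 → 21/200
merge 3/40 + 81/1000 → 39/250
merge 101/1000 + 13/125 → 41/200
merge 21/200 + 39/250 → 261/1000
merge 41/200 + 21/100 → 83/200
merge 261/1000 + 81/250 → 117/200
merge 83/200 + 117/200 → 1
L = 21/200 + 39/250 + 41/200 + 261/1000 + 83/200 + 117/200 + 1 = 2727/1000 = 2.727 bits/symbol.

2.727 bits/symbol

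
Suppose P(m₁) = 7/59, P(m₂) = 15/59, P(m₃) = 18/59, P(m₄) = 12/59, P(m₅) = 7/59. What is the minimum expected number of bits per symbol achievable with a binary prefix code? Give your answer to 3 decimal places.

Repeatedly combine the two least-probable nodes; the expected code length is the sum of the merged weights.
merge 7/59 + 7/59 → 14/59
merge 12/59 + 14/59 → 26/59
merge 15/59 + 18/59 → 33/59
merge 26/59 + 33/59 → 1
L = 14/59 + 26/59 + 33/59 + 1 = 132/59 ≈ 2.237 bits/symbol.

2.237 bits/symbol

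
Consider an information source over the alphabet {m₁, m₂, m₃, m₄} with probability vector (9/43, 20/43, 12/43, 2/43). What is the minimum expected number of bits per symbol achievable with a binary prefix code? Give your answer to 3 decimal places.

1.791 bits/symbol

Repeatedly combine the two least-probable nodes; the expected code length is the sum of the merged weights.
merge 2/43 + 9/43 → 11/43
merge 11/43 + 12/43 → 23/43
merge 20/43 + 23/43 → 1
L = 11/43 + 23/43 + 1 = 77/43 ≈ 1.791 bits/symbol.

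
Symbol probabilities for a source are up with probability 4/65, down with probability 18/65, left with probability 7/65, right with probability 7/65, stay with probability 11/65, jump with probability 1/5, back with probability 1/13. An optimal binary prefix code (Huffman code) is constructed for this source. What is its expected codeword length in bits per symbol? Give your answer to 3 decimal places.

Repeatedly combine the two least-probable nodes; the expected code length is the sum of the merged weights.
merge 4/65 + 1/13 → 9/65
merge 7/65 + 7/65 → 14/65
merge 9/65 + 11/65 → 4/13
merge 1/5 + 14/65 → 27/65
merge 18/65 + 4/13 → 38/65
merge 27/65 + 38/65 → 1
L = 9/65 + 14/65 + 4/13 + 27/65 + 38/65 + 1 = 173/65 ≈ 2.662 bits/symbol.

2.662 bits/symbol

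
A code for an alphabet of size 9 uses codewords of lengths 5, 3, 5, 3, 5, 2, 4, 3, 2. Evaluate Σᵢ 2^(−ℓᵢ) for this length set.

With common denominator 2^5 = 32: Σ 2^(−ℓᵢ) = 1/32 + 4/32 + 1/32 + 4/32 + 1/32 + 8/32 + 2/32 + 4/32 + 8/32 = 33/32 = 1.03125.

1.03125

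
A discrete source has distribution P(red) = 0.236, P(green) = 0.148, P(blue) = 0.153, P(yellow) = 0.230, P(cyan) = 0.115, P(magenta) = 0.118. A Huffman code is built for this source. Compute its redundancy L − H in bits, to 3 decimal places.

0.010 bits

Entropy H = −Σ p log₂ p ≈ 2.5243 bits.
Huffman merges: 23/200+59/500→233/1000; 37/250+153/1000→301/1000; 23/100+233/1000→463/1000; 59/250+301/1000→537/1000; 463/1000+537/1000→1. L = 1267/500 ≈ 2.5340.
L − H = 2.5340 − 2.5243 = 0.010 bits.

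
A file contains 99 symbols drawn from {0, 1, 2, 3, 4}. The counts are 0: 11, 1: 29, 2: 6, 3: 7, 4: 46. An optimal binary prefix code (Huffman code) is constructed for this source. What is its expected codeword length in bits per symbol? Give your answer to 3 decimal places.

1.909 bits/symbol

Probabilities are the counts divided by 99.
Repeatedly combine the two least-probable nodes; the expected code length is the sum of the merged weights.
merge 2/33 + 7/99 → 13/99
merge 1/9 + 13/99 → 8/33
merge 8/33 + 29/99 → 53/99
merge 46/99 + 53/99 → 1
L = 13/99 + 8/33 + 53/99 + 1 = 21/11 ≈ 1.909 bits/symbol.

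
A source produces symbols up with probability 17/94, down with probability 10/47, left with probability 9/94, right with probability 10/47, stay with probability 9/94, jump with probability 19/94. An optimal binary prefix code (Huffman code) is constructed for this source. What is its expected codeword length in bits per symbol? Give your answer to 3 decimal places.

Repeatedly combine the two least-probable nodes; the expected code length is the sum of the merged weights.
merge 9/94 + 9/94 → 9/47
merge 17/94 + 9/47 → 35/94
merge 19/94 + 10/47 → 39/94
merge 10/47 + 35/94 → 55/94
merge 39/94 + 55/94 → 1
L = 9/47 + 35/94 + 39/94 + 55/94 + 1 = 241/94 ≈ 2.564 bits/symbol.

2.564 bits/symbol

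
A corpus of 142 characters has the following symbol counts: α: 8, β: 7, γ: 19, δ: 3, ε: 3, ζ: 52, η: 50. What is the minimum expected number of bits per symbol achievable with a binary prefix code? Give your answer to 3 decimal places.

2.197 bits/symbol

Probabilities are the counts divided by 142.
Repeatedly combine the two least-probable nodes; the expected code length is the sum of the merged weights.
merge 3/142 + 3/142 → 3/71
merge 3/71 + 7/142 → 13/142
merge 4/71 + 13/142 → 21/142
merge 19/142 + 21/142 → 20/71
merge 20/71 + 25/71 → 45/71
merge 26/71 + 45/71 → 1
L = 3/71 + 13/142 + 21/142 + 20/71 + 45/71 + 1 = 156/71 ≈ 2.197 bits/symbol.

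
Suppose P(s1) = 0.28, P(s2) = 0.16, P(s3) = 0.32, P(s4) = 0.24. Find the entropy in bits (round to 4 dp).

H = −Σ pᵢ log₂ pᵢ.
−0.28·log₂(0.28) = 0.5142
−0.16·log₂(0.16) = 0.4230
−0.32·log₂(0.32) = 0.5260
−0.24·log₂(0.24) = 0.4941
Sum ≈ 1.9574 → 1.9574 bits.

1.9574 bits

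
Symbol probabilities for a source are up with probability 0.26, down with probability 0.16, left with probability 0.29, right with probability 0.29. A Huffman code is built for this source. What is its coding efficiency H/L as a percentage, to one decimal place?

Entropy H = −Σ p log₂ p ≈ 1.9641 bits.
Huffman merges: 4/25+13/50→21/50; 29/100+29/100→29/50; 21/50+29/50→1. L = 2 ≈ 2.0000.
Efficiency = H/L = 1.9641/2.0000 = 98.2%.

98.2%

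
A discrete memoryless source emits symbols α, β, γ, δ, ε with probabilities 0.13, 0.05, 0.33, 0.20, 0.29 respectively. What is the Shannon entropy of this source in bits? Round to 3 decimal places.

H = −Σ pᵢ log₂ pᵢ.
−0.13·log₂(0.13) = 0.3826
−0.05·log₂(0.05) = 0.2161
−0.33·log₂(0.33) = 0.5278
−0.20·log₂(0.20) = 0.4644
−0.29·log₂(0.29) = 0.5179
Sum ≈ 2.1089 → 2.109 bits.

2.109 bits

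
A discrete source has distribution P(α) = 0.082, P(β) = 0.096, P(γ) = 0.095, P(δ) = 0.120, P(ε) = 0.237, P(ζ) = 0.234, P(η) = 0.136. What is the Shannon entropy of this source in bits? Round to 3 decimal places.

2.684 bits

H = −Σ pᵢ log₂ pᵢ.
−0.082·log₂(0.082) = 0.2959
−0.096·log₂(0.096) = 0.3246
−0.095·log₂(0.095) = 0.3226
−0.120·log₂(0.120) = 0.3671
−0.237·log₂(0.237) = 0.4923
−0.234·log₂(0.234) = 0.4903
−0.136·log₂(0.136) = 0.3915
Sum ≈ 2.6842 → 2.684 bits.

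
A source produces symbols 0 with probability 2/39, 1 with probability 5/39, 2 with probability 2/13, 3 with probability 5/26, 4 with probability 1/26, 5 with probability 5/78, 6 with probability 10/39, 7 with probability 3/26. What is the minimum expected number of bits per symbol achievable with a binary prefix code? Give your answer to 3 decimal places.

2.795 bits/symbol

Repeatedly combine the two least-probable nodes; the expected code length is the sum of the merged weights.
merge 1/26 + 2/39 → 7/78
merge 5/78 + 7/78 → 2/13
merge 3/26 + 5/39 → 19/78
merge 2/13 + 2/13 → 4/13
merge 5/26 + 19/78 → 17/39
merge 10/39 + 4/13 → 22/39
merge 17/39 + 22/39 → 1
L = 7/78 + 2/13 + 19/78 + 4/13 + 17/39 + 22/39 + 1 = 109/39 ≈ 2.795 bits/symbol.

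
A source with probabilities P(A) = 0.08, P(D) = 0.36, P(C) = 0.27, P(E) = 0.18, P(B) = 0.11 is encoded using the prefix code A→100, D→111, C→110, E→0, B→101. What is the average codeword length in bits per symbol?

2.64 bits/symbol

L̄ = Σ pᵢ·ℓᵢ = 0.08·3 + 0.36·3 + 0.27·3 + 0.18·1 + 0.11·3 = 2.64 bits/symbol.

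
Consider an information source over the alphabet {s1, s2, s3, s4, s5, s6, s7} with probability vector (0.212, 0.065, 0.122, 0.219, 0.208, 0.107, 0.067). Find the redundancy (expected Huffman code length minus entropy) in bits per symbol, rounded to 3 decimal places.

0.043 bits

Entropy H = −Σ p log₂ p ≈ 2.6583 bits.
Huffman merges: 13/200+67/1000→33/250; 107/1000+61/500→229/1000; 33/250+26/125→17/50; 53/250+219/1000→431/1000; 229/1000+17/50→569/1000; 431/1000+569/1000→1. L = 2701/1000 ≈ 2.7010.
L − H = 2.7010 − 2.6583 = 0.043 bits.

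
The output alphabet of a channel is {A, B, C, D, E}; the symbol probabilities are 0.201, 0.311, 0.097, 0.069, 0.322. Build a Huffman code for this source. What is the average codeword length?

2.166 bits/symbol

Repeatedly combine the two least-probable nodes; the expected code length is the sum of the merged weights.
merge 69/1000 + 97/1000 → 83/500
merge 83/500 + 201/1000 → 367/1000
merge 311/1000 + 161/500 → 633/1000
merge 367/1000 + 633/1000 → 1
L = 83/500 + 367/1000 + 633/1000 + 1 = 1083/500 = 2.166 bits/symbol.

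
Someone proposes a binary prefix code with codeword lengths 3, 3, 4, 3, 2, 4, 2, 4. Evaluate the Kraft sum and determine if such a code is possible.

With common denominator 2^4 = 16: Σ 2^(−ℓᵢ) = 2/16 + 2/16 + 1/16 + 2/16 + 4/16 + 1/16 + 4/16 + 1/16 = 17/16 = 1.0625.
Kraft's inequality requires Σ ≤ 1; here Σ = 1.0625 > 1, so no such prefix code exists.

1.0625; no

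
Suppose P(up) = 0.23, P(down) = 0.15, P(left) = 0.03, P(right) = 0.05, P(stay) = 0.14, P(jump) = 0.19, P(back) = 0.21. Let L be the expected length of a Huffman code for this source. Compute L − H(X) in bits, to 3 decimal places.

Entropy H = −Σ p log₂ p ≈ 2.5912 bits.
Huffman merges: 3/100+1/20→2/25; 2/25+7/50→11/50; 3/20+19/100→17/50; 21/100+11/50→43/100; 23/100+17/50→57/100; 43/100+57/100→1. L = 66/25 ≈ 2.6400.
L − H = 2.6400 − 2.5912 = 0.049 bits.

0.049 bits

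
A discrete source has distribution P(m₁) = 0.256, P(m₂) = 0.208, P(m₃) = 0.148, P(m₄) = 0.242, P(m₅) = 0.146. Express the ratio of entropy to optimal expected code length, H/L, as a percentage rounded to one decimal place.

99.5%

Entropy H = −Σ p log₂ p ≈ 2.2830 bits.
Huffman merges: 73/500+37/250→147/500; 26/125+121/500→9/20; 32/125+147/500→11/20; 9/20+11/20→1. L = 1147/500 ≈ 2.2940.
Efficiency = H/L = 2.2830/2.2940 = 99.5%.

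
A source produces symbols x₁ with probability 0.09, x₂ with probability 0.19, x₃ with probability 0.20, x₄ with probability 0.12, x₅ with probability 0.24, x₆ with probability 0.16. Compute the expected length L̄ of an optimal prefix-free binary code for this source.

Repeatedly combine the two least-probable nodes; the expected code length is the sum of the merged weights.
merge 9/100 + 3/25 → 21/100
merge 4/25 + 19/100 → 7/20
merge 1/5 + 21/100 → 41/100
merge 6/25 + 7/20 → 59/100
merge 41/100 + 59/100 → 1
L = 21/100 + 7/20 + 41/100 + 59/100 + 1 = 64/25 = 2.56 bits/symbol.

2.56 bits/symbol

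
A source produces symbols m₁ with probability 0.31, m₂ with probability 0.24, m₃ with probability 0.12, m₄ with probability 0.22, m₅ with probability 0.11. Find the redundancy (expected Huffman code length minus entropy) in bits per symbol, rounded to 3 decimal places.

Entropy H = −Σ p log₂ p ≈ 2.2159 bits.
Huffman merges: 11/100+3/25→23/100; 11/50+23/100→9/20; 6/25+31/100→11/20; 9/20+11/20→1. L = 223/100 ≈ 2.2300.
L − H = 2.2300 − 2.2159 = 0.014 bits.

0.014 bits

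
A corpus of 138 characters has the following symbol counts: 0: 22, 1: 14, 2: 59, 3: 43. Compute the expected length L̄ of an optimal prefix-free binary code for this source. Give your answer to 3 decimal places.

1.833 bits/symbol

Probabilities are the counts divided by 138.
Repeatedly combine the two least-probable nodes; the expected code length is the sum of the merged weights.
merge 7/69 + 11/69 → 6/23
merge 6/23 + 43/138 → 79/138
merge 59/138 + 79/138 → 1
L = 6/23 + 79/138 + 1 = 11/6 ≈ 1.833 bits/symbol.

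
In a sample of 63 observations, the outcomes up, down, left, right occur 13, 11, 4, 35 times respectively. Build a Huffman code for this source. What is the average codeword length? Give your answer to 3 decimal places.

1.683 bits/symbol

Probabilities are the counts divided by 63.
Repeatedly combine the two least-probable nodes; the expected code length is the sum of the merged weights.
merge 4/63 + 11/63 → 5/21
merge 13/63 + 5/21 → 4/9
merge 4/9 + 5/9 → 1
L = 5/21 + 4/9 + 1 = 106/63 ≈ 1.683 bits/symbol.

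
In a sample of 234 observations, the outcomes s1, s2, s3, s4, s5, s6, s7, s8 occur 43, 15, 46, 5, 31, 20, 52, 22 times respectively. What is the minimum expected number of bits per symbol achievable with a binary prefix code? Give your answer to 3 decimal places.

Probabilities are the counts divided by 234.
Repeatedly combine the two least-probable nodes; the expected code length is the sum of the merged weights.
merge 5/234 + 5/78 → 10/117
merge 10/117 + 10/117 → 20/117
merge 11/117 + 31/234 → 53/234
merge 20/117 + 43/234 → 83/234
merge 23/117 + 2/9 → 49/117
merge 53/234 + 83/234 → 68/117
merge 49/117 + 68/117 → 1
L = 10/117 + 20/117 + 53/234 + 83/234 + 49/117 + 68/117 + 1 = 332/117 ≈ 2.838 bits/symbol.

2.838 bits/symbol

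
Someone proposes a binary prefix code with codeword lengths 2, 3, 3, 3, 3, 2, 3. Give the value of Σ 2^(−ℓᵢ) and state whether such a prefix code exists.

With common denominator 2^3 = 8: Σ 2^(−ℓᵢ) = 2/8 + 1/8 + 1/8 + 1/8 + 1/8 + 2/8 + 1/8 = 9/8 = 1.125.
Kraft's inequality requires Σ ≤ 1; here Σ = 1.125 > 1, so no such prefix code exists.

1.125; no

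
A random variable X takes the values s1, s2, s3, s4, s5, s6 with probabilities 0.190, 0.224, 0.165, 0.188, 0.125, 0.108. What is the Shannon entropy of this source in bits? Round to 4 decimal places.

2.5427 bits

H = −Σ pᵢ log₂ pᵢ.
−0.190·log₂(0.190) = 0.4552
−0.224·log₂(0.224) = 0.4835
−0.165·log₂(0.165) = 0.4289
−0.188·log₂(0.188) = 0.4533
−0.125·log₂(0.125) = 0.3750
−0.108·log₂(0.108) = 0.3468
Sum ≈ 2.5427 → 2.5427 bits.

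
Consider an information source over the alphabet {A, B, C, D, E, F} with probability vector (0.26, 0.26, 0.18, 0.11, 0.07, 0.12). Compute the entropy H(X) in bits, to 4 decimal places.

H = −Σ pᵢ log₂ pᵢ.
−0.26·log₂(0.26) = 0.5053
−0.26·log₂(0.26) = 0.5053
−0.18·log₂(0.18) = 0.4453
−0.11·log₂(0.11) = 0.3503
−0.07·log₂(0.07) = 0.2686
−0.12·log₂(0.12) = 0.3671
Sum ≈ 2.4418 → 2.4418 bits.

2.4418 bits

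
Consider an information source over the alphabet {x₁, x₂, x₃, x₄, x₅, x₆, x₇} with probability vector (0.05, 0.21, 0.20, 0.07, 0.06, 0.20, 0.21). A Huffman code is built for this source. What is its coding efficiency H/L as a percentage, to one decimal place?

97.5%

Entropy H = −Σ p log₂ p ≈ 2.6026 bits.
Huffman merges: 1/20+3/50→11/100; 7/100+11/100→9/50; 9/50+1/5→19/50; 1/5+21/100→41/100; 21/100+19/50→59/100; 41/100+59/100→1. L = 267/100 ≈ 2.6700.
Efficiency = H/L = 2.6026/2.6700 = 97.5%.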